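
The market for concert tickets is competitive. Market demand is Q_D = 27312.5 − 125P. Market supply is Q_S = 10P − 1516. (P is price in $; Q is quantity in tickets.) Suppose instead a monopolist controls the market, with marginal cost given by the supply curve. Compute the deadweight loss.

$98.55

In inverse form: demand P = 218.5 − 0.008Q, supply P = 151.6 + 0.1Q.
Competitive equilibrium: 218.5 − 0.008Q = 151.6 + 0.1Q → Q* = 619.4444, P* = 213.5444.
Marginal revenue: MR = 218.5 − 0.016Q. Set MR = MC: 218.5 − 0.016Q = 151.6 + 0.1Q → Q_m = 576.7241.
Price P_m = 218.5 − 0.008·576.7241 = 213.8862; MC(Q_m) = 151.6 + 0.1·576.7241 = 209.2724.
Competitive Q* = 619.4444, so ΔQ = 42.7203; wedge = 213.8862 − 209.2724 = 4.6138.
The triangle = ½ × 42.7203 × 4.6138 = $98.55.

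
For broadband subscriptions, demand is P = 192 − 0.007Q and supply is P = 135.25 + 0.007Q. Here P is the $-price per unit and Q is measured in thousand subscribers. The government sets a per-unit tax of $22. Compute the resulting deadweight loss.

$17285.71 thousand

Competitive equilibrium: 192 − 0.007Q = 135.25 + 0.007Q → Q* = 4053.5714, P* = 163.625.
With the tax, the buyer price exceeds the seller price by 22: (192 − 0.007Q) − (135.25 + 0.007Q) = 22 → Q' = 2482.1429.
ΔQ = 4053.5714 − 2482.1429 = 1571.4285; the wedge equals the tax, 22.
Deadweight loss = ½ × 1571.4285 × 22 = $17285.71 thousand.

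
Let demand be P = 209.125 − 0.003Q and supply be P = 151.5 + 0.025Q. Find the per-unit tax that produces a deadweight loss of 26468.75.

38.5

Competitive equilibrium: 209.125 − 0.003Q = 151.5 + 0.025Q → Q* = 2058.0357, P* = 202.9509.
A tax t gives ΔQ = t/0.028 and wedge t, so DWL = t²/0.056.
t²/0.056 = 26468.75 → t² = 1482.25 → t = 38.5.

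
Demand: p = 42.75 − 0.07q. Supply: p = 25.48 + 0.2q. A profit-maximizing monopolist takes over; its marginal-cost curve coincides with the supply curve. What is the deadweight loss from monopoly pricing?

23.41

Competitive equilibrium: 42.75 − 0.07q = 25.48 + 0.2q → q* = 63.963, p* = 38.2726.
Marginal revenue: MR = 42.75 − 0.14q. Set MR = MC: 42.75 − 0.14q = 25.48 + 0.2q → q_m = 50.7941.
Price p_m = 42.75 − 0.07·50.7941 = 39.1944; MC(q_m) = 25.48 + 0.2·50.7941 = 35.6388.
Competitive q* = 63.963, so Δq = 13.1689; wedge = 39.1944 − 35.6388 = 3.5556.
DWL = ½ × 13.1689 × 3.5556 = 23.41.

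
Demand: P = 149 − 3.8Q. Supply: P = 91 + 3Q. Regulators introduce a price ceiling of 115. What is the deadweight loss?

Competitive equilibrium: 149 − 3.8Q = 91 + 3Q → Q* = 8.5294, P* = 116.5882.
At the ceiling P = 115, quantity supplied = (115 − 91)/3 = 8.
Willingness to pay at Q' = 8: 149 − 3.8·8 = 118.6.
ΔQ = 8.5294 − 8 = 0.5294; wedge = 118.6 − 115 = 3.6.
DWL = ½ × 0.5294 × 3.6 = 0.95.

0.95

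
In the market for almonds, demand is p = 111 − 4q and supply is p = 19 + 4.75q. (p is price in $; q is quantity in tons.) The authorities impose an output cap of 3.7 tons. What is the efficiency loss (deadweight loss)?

Competitive equilibrium: 111 − 4q = 19 + 4.75q → q* = 10.5143, p* = 68.9429.
At q = 3.7: demand price = 111 − 4·3.7 = 96.2; supply price = 19 + 4.75·3.7 = 36.575.
Δq = 10.5143 − 3.7 = 6.8143; wedge = 96.2 − 36.575 = 59.625.
DWL = ½ × 6.8143 × 59.625 = $203.15.

$203.15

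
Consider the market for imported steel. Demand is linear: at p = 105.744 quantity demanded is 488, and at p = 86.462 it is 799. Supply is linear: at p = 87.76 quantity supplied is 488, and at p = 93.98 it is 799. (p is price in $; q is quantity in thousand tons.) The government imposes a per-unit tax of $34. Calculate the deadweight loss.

$7048.78 thousand

Demand slope = (86.462 − 105.744)/(799 − 488) = −0.062, so p = 136 − 0.062q.
Supply slope = (93.98 − 87.76)/(799 − 488) = 0.02, so p = 78 + 0.02q.
Competitive equilibrium: 136 − 0.062q = 78 + 0.02q → q* = 707.3171, p* = 92.1463.
With the tax, the buyer price exceeds the seller price by 34: (136 − 0.062q) − (78 + 0.02q) = 34 → q' = 292.6829.
Δq = 707.3171 − 292.6829 = 414.6342; the wedge equals the tax, 34.
Welfare loss = ½ × 414.6342 × 34 = $7048.78 thousand.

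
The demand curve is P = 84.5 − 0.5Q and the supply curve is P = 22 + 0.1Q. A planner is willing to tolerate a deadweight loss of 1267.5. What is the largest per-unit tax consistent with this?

Competitive equilibrium: 84.5 − 0.5Q = 22 + 0.1Q → Q* = 104.1667, P* = 32.4167.
A tax t gives ΔQ = t/0.6 and wedge t, so DWL = t²/1.2.
t²/1.2 = 1267.5 → t² = 1521 → t = 39.

39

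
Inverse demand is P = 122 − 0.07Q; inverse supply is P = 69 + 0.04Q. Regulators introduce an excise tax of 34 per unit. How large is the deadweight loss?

5254.55

Competitive equilibrium: 122 − 0.07Q = 69 + 0.04Q → Q* = 481.8182, P* = 88.2727.
With the tax, the buyer price exceeds the seller price by 34: (122 − 0.07Q) − (69 + 0.04Q) = 34 → Q' = 172.7273.
ΔQ = 481.8182 − 172.7273 = 309.0909; the wedge equals the tax, 34.
The triangle = ½ × 309.0909 × 34 = 5254.55.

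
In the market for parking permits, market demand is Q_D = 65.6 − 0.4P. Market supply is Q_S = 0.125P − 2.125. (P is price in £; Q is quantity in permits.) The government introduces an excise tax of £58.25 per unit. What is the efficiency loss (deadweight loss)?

£161.57

In inverse form: demand P = 164 − 2.5Q, supply P = 17 + 8Q.
Competitive equilibrium: 164 − 2.5Q = 17 + 8Q → Q* = 14, P* = 129.
With the tax, the buyer price exceeds the seller price by 58.25: (164 − 2.5Q) − (17 + 8Q) = 58.25 → Q' = 8.4524.
ΔQ = 14 − 8.4524 = 5.5476; the wedge equals the tax, 58.25.
DWL = ½ × 5.5476 × 58.25 = £161.57.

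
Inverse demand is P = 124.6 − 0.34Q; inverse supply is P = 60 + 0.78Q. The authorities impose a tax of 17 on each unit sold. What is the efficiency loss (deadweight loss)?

Competitive equilibrium: 124.6 − 0.34Q = 60 + 0.78Q → Q* = 57.6786, P* = 104.9893.
With the tax, the buyer price exceeds the seller price by 17: (124.6 − 0.34Q) − (60 + 0.78Q) = 17 → Q' = 42.5.
ΔQ = 57.6786 − 42.5 = 15.1786; the wedge equals the tax, 17.
The triangle = ½ × 15.1786 × 17 = 129.02.

129.02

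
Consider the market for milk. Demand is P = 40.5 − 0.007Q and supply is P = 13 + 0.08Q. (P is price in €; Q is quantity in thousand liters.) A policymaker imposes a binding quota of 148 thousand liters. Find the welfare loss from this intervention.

€1229.09 thousand

Competitive equilibrium: 40.5 − 0.007Q = 13 + 0.08Q → Q* = 316.092, P* = 38.2874.
At Q = 148: demand price = 40.5 − 0.007·148 = 39.464; supply price = 13 + 0.08·148 = 24.84.
ΔQ = 316.092 − 148 = 168.092; wedge = 39.464 − 24.84 = 14.624.
Deadweight loss = ½ × 168.092 × 14.624 = €1229.09 thousand.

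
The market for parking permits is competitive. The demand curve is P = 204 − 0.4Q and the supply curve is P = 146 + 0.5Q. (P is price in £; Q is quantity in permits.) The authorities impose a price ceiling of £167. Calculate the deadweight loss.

£226.69

Competitive equilibrium: 204 − 0.4Q = 146 + 0.5Q → Q* = 64.4444, P* = 178.2222.
At the ceiling P = 167, quantity supplied = (167 − 146)/0.5 = 42.
Willingness to pay at Q' = 42: 204 − 0.4·42 = 187.2.
ΔQ = 64.4444 − 42 = 22.4444; wedge = 187.2 − 167 = 20.2.
DWL = ½ × 22.4444 × 20.2 = £226.69.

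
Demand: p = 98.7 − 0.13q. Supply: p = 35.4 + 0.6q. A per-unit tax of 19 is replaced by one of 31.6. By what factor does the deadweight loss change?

Competitive equilibrium: 98.7 − 0.13q = 35.4 + 0.6q → q* = 86.7123, p* = 87.4274.
For a per-unit tax t: Δq = t/0.73, so DWL = ½·t·(t/0.73) = t²/1.46.
At t = 19: DWL = 247.260. At t = 31.6: DWL = 683.945.
Ratio = (31.6/19)² = 2.766.

2.766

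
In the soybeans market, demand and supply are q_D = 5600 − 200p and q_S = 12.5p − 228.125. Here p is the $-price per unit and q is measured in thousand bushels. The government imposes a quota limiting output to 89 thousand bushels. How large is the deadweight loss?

In inverse form: demand p = 28 − 0.005q, supply p = 18.25 + 0.08q.
Competitive equilibrium: 28 − 0.005q = 18.25 + 0.08q → q* = 114.7059, p* = 27.4265.
At q = 89: demand price = 28 − 0.005·89 = 27.555; supply price = 18.25 + 0.08·89 = 25.37.
Δq = 114.7059 − 89 = 25.7059; wedge = 27.555 − 25.37 = 2.185.
Deadweight loss = ½ × 25.7059 × 2.185 = $28.08 thousand.

$28.08 thousand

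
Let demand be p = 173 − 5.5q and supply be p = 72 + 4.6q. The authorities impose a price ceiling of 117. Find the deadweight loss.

Competitive equilibrium: 173 − 5.5q = 72 + 4.6q → q* = 10, p* = 118.
At the ceiling p = 117, quantity supplied = (117 − 72)/4.6 = 9.7826.
Willingness to pay at q' = 9.7826: 173 − 5.5·9.7826 = 119.1957.
Δq = 10 − 9.7826 = 0.2174; wedge = 119.1957 − 117 = 2.1957.
Welfare loss = ½ × 0.2174 × 2.1957 = 0.24.

0.24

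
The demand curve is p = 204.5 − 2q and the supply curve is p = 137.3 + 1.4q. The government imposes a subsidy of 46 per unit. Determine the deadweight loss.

Competitive equilibrium: 204.5 − 2q = 137.3 + 1.4q → q* = 19.7647, p* = 164.9706.
The subsidy lowers effective supply by 46: p = 91.3 + 1.4q.
New quantity: 204.5 − 2q = 91.3 + 1.4q → q' = 33.2941.
Overproduction Δq = 33.2941 − 19.7647 = 13.5294; wedge = subsidy = 46.
Deadweight loss = ½ × 13.5294 × 46 = 311.18.

311.18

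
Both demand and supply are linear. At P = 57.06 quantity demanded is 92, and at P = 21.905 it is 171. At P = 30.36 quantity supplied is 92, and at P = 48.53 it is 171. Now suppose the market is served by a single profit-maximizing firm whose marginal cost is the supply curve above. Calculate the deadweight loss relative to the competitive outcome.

922.10

Demand slope = (21.905 − 57.06)/(171 − 92) = −0.445, so P = 98 − 0.445Q.
Supply slope = (48.53 − 30.36)/(171 − 92) = 0.23, so P = 9.2 + 0.23Q.
Competitive equilibrium: 98 − 0.445Q = 9.2 + 0.23Q → Q* = 131.5556, P* = 39.4578.
Marginal revenue: MR = 98 − 0.89Q. Set MR = MC: 98 − 0.89Q = 9.2 + 0.23Q → Q_m = 79.2857.
Price P_m = 98 − 0.445·79.2857 = 62.7179; MC(Q_m) = 9.2 + 0.23·79.2857 = 27.4357.
Competitive Q* = 131.5556, so ΔQ = 52.2699; wedge = 62.7179 − 27.4357 = 35.2822.
Deadweight loss = ½ × 52.2699 × 35.2822 = 922.10.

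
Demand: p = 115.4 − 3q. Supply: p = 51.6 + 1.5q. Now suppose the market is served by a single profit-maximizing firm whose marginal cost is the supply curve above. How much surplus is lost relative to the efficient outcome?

Competitive equilibrium: 115.4 − 3q = 51.6 + 1.5q → q* = 14.1778, p* = 72.8667.
Marginal revenue: MR = 115.4 − 6q. Set MR = MC: 115.4 − 6q = 51.6 + 1.5q → q_m = 8.5067.
Price p_m = 115.4 − 3·8.5067 = 89.8799; MC(q_m) = 51.6 + 1.5·8.5067 = 64.3601.
Competitive q* = 14.1778, so Δq = 5.6711; wedge = 89.8799 − 64.3601 = 25.5198.
Deadweight loss = ½ × 5.6711 × 25.5198 = 72.36.

72.36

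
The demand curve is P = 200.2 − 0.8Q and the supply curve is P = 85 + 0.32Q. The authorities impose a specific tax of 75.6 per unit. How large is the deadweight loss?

2551.50

Competitive equilibrium: 200.2 − 0.8Q = 85 + 0.32Q → Q* = 102.8571, P* = 117.9143.
With the tax, the buyer price exceeds the seller price by 75.6: (200.2 − 0.8Q) − (85 + 0.32Q) = 75.6 → Q' = 35.3571.
ΔQ = 102.8571 − 35.3571 = 67.5; the wedge equals the tax, 75.6.
Deadweight loss = ½ × 67.5 × 75.6 = 2551.50.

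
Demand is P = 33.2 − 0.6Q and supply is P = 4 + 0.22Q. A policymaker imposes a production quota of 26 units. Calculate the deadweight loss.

37.86

Competitive equilibrium: 33.2 − 0.6Q = 4 + 0.22Q → Q* = 35.6098, P* = 11.8341.
At Q = 26: demand price = 33.2 − 0.6·26 = 17.6; supply price = 4 + 0.22·26 = 9.72.
ΔQ = 35.6098 − 26 = 9.6098; wedge = 17.6 − 9.72 = 7.88.
The triangle = ½ × 9.6098 × 7.88 = 37.86.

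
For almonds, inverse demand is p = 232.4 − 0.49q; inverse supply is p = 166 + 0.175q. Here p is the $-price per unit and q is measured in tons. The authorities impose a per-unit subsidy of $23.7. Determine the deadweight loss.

$422.32

Competitive equilibrium: 232.4 − 0.49q = 166 + 0.175q → q* = 99.8496, p* = 183.4737.
The subsidy lowers effective supply by 23.7: p = 142.3 + 0.175q.
New quantity: 232.4 − 0.49q = 142.3 + 0.175q → q' = 135.4887.
Overproduction Δq = 135.4887 − 99.8496 = 35.6391; wedge = subsidy = 23.7.
The triangle = ½ × 35.6391 × 23.7 = $422.32.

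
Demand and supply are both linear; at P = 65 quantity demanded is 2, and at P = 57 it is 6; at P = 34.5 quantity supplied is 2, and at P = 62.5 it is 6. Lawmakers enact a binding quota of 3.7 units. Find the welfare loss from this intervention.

Demand slope = (57 − 65)/(6 − 2) = −2, so P = 69 − 2Q.
Supply slope = (62.5 − 34.5)/(6 − 2) = 7, so P = 20.5 + 7Q.
Competitive equilibrium: 69 − 2Q = 20.5 + 7Q → Q* = 5.3889, P* = 58.2222.
At Q = 3.7: demand price = 69 − 2·3.7 = 61.6; supply price = 20.5 + 7·3.7 = 46.4.
ΔQ = 5.3889 − 3.7 = 1.6889; wedge = 61.6 − 46.4 = 15.2.
DWL = ½ × 1.6889 × 15.2 = 12.84.

12.84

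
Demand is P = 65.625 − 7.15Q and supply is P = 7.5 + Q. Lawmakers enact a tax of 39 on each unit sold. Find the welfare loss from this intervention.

Competitive equilibrium: 65.625 − 7.15Q = 7.5 + Q → Q* = 7.1319, P* = 14.6319.
With the tax, the buyer price exceeds the seller price by 39: (65.625 − 7.15Q) − (7.5 + Q) = 39 → Q' = 2.3466.
ΔQ = 7.1319 − 2.3466 = 4.7853; the wedge equals the tax, 39.
DWL = ½ × 4.7853 × 39 = 93.31.

93.31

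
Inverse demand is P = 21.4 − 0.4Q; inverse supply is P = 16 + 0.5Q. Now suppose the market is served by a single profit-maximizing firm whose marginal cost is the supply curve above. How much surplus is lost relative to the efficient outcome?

Competitive equilibrium: 21.4 − 0.4Q = 16 + 0.5Q → Q* = 6, P* = 19.
Marginal revenue: MR = 21.4 − 0.8Q. Set MR = MC: 21.4 − 0.8Q = 16 + 0.5Q → Q_m = 4.1538.
Price P_m = 21.4 − 0.4·4.1538 = 19.7385; MC(Q_m) = 16 + 0.5·4.1538 = 18.0769.
Competitive Q* = 6, so ΔQ = 1.8462; wedge = 19.7385 − 18.0769 = 1.6616.
The triangle = ½ × 1.8462 × 1.6616 = 1.53.

1.53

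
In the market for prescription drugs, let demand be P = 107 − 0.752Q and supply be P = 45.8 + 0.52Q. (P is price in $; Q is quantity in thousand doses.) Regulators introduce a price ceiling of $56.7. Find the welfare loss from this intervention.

$468.87 thousand

Competitive equilibrium: 107 − 0.752Q = 45.8 + 0.52Q → Q* = 48.1132, P* = 70.8189.
At the ceiling P = 56.7, quantity supplied = (56.7 − 45.8)/0.52 = 20.9615.
Willingness to pay at Q' = 20.9615: 107 − 0.752·20.9615 = 91.237.
ΔQ = 48.1132 − 20.9615 = 27.1517; wedge = 91.237 − 56.7 = 34.537.
DWL = ½ × 27.1517 × 34.537 = $468.87 thousand.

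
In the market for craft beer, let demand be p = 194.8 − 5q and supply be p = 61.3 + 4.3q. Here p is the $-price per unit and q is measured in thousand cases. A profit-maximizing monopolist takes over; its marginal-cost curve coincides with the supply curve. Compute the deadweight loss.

Competitive equilibrium: 194.8 − 5q = 61.3 + 4.3q → q* = 14.3548, p* = 123.0258.
Marginal revenue: MR = 194.8 − 10q. Set MR = MC: 194.8 − 10q = 61.3 + 4.3q → q_m = 9.3357.
Price p_m = 194.8 − 5·9.3357 = 148.1215; MC(q_m) = 61.3 + 4.3·9.3357 = 101.4435.
Competitive q* = 14.3548, so Δq = 5.0191; wedge = 148.1215 − 101.4435 = 46.678.
Deadweight loss = ½ × 5.0191 × 46.678 = $117.14 thousand.

$117.14 thousand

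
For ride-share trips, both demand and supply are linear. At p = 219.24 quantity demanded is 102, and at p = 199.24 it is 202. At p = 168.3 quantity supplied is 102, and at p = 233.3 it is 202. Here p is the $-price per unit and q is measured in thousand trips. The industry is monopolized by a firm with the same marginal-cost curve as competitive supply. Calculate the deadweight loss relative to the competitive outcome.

$404.32 thousand

Demand slope = (199.24 − 219.24)/(202 − 102) = −0.2, so p = 239.64 − 0.2q.
Supply slope = (233.3 − 168.3)/(202 − 102) = 0.65, so p = 102 + 0.65q.
Competitive equilibrium: 239.64 − 0.2q = 102 + 0.65q → q* = 161.9294, p* = 207.2541.
Marginal revenue: MR = 239.64 − 0.4q. Set MR = MC: 239.64 − 0.4q = 102 + 0.65q → q_m = 131.0857.
Price p_m = 239.64 − 0.2·131.0857 = 213.4229; MC(q_m) = 102 + 0.65·131.0857 = 187.2057.
Competitive q* = 161.9294, so Δq = 30.8437; wedge = 213.4229 − 187.2057 = 26.2172.
Deadweight loss = ½ × 30.8437 × 26.2172 = $404.32 thousand.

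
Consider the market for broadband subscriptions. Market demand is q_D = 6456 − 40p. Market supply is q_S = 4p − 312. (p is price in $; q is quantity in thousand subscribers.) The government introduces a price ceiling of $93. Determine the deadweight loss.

In inverse form: demand p = 161.4 − 0.025q, supply p = 78 + 0.25q.
Competitive equilibrium: 161.4 − 0.025q = 78 + 0.25q → q* = 303.2727, p* = 153.8182.
At the ceiling p = 93, quantity supplied = (93 − 78)/0.25 = 60.
Willingness to pay at q' = 60: 161.4 − 0.025·60 = 159.9.
Δq = 303.2727 − 60 = 243.2727; wedge = 159.9 − 93 = 66.9.
Welfare loss = ½ × 243.2727 × 66.9 = $8137.47 thousand.

$8137.47 thousand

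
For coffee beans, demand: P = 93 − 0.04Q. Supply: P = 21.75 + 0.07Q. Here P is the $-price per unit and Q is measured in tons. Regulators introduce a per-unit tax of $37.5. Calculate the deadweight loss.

$6392.05

Competitive equilibrium: 93 − 0.04Q = 21.75 + 0.07Q → Q* = 647.7273, P* = 67.0909.
With the tax, the buyer price exceeds the seller price by 37.5: (93 − 0.04Q) − (21.75 + 0.07Q) = 37.5 → Q' = 306.8182.
ΔQ = 647.7273 − 306.8182 = 340.9091; the wedge equals the tax, 37.5.
DWL = ½ × 340.9091 × 37.5 = $6392.05.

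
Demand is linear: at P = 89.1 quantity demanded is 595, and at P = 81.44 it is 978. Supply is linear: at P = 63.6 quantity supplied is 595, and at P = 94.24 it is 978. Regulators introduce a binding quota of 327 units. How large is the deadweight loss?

13676.45

Demand slope = (81.44 − 89.1)/(978 − 595) = −0.02, so P = 101 − 0.02Q.
Supply slope = (94.24 − 63.6)/(978 − 595) = 0.08, so P = 16 + 0.08Q.
Competitive equilibrium: 101 − 0.02Q = 16 + 0.08Q → Q* = 850, P* = 84.
At Q = 327: demand price = 101 − 0.02·327 = 94.46; supply price = 16 + 0.08·327 = 42.16.
ΔQ = 850 − 327 = 523; wedge = 94.46 − 42.16 = 52.3.
Deadweight loss = ½ × 523 × 52.3 = 13676.45.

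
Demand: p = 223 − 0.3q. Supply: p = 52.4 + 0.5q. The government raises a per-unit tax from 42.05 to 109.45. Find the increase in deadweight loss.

6381.94

Competitive equilibrium: 223 − 0.3q = 52.4 + 0.5q → q* = 213.25, p* = 159.025.
For a per-unit tax t: Δq = t/0.8, so DWL = ½·t·(t/0.8) = t²/1.6.
At t = 42.05: DWL = 1105.127. At t = 109.45: DWL = 7487.064.
Increase = 7487.064 − 1105.127 = 6381.94.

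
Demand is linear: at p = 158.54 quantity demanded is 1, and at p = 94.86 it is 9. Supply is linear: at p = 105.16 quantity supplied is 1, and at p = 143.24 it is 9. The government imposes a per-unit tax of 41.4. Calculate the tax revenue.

Demand slope = (94.86 − 158.54)/(9 − 1) = −7.96, so p = 166.5 − 7.96q.
Supply slope = (143.24 − 105.16)/(9 − 1) = 4.76, so p = 100.4 + 4.76q.
Competitive equilibrium: 166.5 − 7.96q = 100.4 + 4.76q → q* = 5.1965, p* = 125.1355.
With the tax, the buyer price exceeds the seller price by 41.4: (166.5 − 7.96q) − (100.4 + 4.76q) = 41.4 → q' = 1.9418.
Tax revenue = 41.4 × 1.9418 = 80.39.

80.39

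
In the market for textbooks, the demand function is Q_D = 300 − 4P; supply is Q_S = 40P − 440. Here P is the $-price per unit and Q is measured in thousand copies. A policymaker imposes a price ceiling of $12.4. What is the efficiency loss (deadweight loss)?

$4294.47 thousand

In inverse form: demand P = 75 − 0.25Q, supply P = 11 + 0.025Q.
Competitive equilibrium: 75 − 0.25Q = 11 + 0.025Q → Q* = 232.7273, P* = 16.8182.
At the ceiling P = 12.4, quantity supplied = (12.4 − 11)/0.025 = 56.
Willingness to pay at Q' = 56: 75 − 0.25·56 = 61.
ΔQ = 232.7273 − 56 = 176.7273; wedge = 61 − 12.4 = 48.6.
DWL = ½ × 176.7273 × 48.6 = $4294.47 thousand.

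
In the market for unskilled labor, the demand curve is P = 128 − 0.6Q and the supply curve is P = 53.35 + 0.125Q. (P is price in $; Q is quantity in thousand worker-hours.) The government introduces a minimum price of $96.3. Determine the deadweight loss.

Competitive equilibrium: 128 − 0.6Q = 53.35 + 0.125Q → Q* = 102.9655, P* = 66.2207.
At the floor P = 96.3, quantity demanded = (128 − 96.3)/0.6 = 52.8333.
Sellers' marginal cost at Q' = 52.8333: 53.35 + 0.125·52.8333 = 59.9542.
ΔQ = 102.9655 − 52.8333 = 50.1322; wedge = 96.3 − 59.9542 = 36.3458.
DWL = ½ × 50.1322 × 36.3458 = $911.05 thousand.

$911.05 thousand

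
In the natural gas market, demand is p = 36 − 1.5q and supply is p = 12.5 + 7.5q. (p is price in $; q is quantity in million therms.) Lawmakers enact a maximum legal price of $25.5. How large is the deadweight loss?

Competitive equilibrium: 36 − 1.5q = 12.5 + 7.5q → q* = 2.6111, p* = 32.0833.
At the ceiling p = 25.5, quantity supplied = (25.5 − 12.5)/7.5 = 1.7333.
Willingness to pay at q' = 1.7333: 36 − 1.5·1.7333 = 33.4001.
Δq = 2.6111 − 1.7333 = 0.8778; wedge = 33.4001 − 25.5 = 7.9001.
The triangle = ½ × 0.8778 × 7.9001 = $3.47 million.

$3.47 million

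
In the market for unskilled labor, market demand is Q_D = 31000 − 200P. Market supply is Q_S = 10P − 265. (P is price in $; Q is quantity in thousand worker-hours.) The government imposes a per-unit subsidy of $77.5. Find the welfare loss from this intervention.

In inverse form: demand P = 155 − 0.005Q, supply P = 26.5 + 0.1Q.
Competitive equilibrium: 155 − 0.005Q = 26.5 + 0.1Q → Q* = 1223.8095, P* = 148.881.
The subsidy lowers effective supply by 77.5: P = 0.1Q − 51.
New quantity: 155 − 0.005Q = 0.1Q − 51 → Q' = 1961.9048.
Overproduction ΔQ = 1961.9048 − 1223.8095 = 738.0953; wedge = subsidy = 77.5.
The triangle = ½ × 738.0953 × 77.5 = $28601.19 thousand.

$28601.19 thousand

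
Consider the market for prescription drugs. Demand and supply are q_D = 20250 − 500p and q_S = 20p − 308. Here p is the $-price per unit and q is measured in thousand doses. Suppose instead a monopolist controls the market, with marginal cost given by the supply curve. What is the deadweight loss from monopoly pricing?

$8.31 thousand

In inverse form: demand p = 40.5 − 0.002q, supply p = 15.4 + 0.05q.
Competitive equilibrium: 40.5 − 0.002q = 15.4 + 0.05q → q* = 482.6923, p* = 39.5346.
Marginal revenue: MR = 40.5 − 0.004q. Set MR = MC: 40.5 − 0.004q = 15.4 + 0.05q → q_m = 464.8148.
Price p_m = 40.5 − 0.002·464.8148 = 39.5704; MC(q_m) = 15.4 + 0.05·464.8148 = 38.6407.
Competitive q* = 482.6923, so Δq = 17.8775; wedge = 39.5704 − 38.6407 = 0.9297.
Welfare loss = ½ × 17.8775 × 0.9297 = $8.31 thousand.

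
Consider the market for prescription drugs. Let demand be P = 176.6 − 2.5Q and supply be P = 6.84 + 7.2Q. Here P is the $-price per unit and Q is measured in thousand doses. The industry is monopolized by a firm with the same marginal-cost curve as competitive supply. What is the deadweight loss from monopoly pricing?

$62.38 thousand

Competitive equilibrium: 176.6 − 2.5Q = 6.84 + 7.2Q → Q* = 17.501, P* = 132.8474.
Marginal revenue: MR = 176.6 − 5Q. Set MR = MC: 176.6 − 5Q = 6.84 + 7.2Q → Q_m = 13.9148.
Price P_m = 176.6 − 2.5·13.9148 = 141.813; MC(Q_m) = 6.84 + 7.2·13.9148 = 107.0266.
Competitive Q* = 17.501, so ΔQ = 3.5862; wedge = 141.813 − 107.0266 = 34.7864.
DWL = ½ × 3.5862 × 34.7864 = $62.38 thousand.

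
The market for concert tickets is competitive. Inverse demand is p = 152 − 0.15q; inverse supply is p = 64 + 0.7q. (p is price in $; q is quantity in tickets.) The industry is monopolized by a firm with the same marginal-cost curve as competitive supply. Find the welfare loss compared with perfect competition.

Competitive equilibrium: 152 − 0.15q = 64 + 0.7q → q* = 103.5294, p* = 136.4706.
Marginal revenue: MR = 152 − 0.3q. Set MR = MC: 152 − 0.3q = 64 + 0.7q → q_m = 88.
Price p_m = 152 − 0.15·88 = 138.8; MC(q_m) = 64 + 0.7·88 = 125.6.
Competitive q* = 103.5294, so Δq = 15.5294; wedge = 138.8 − 125.6 = 13.2.
The triangle = ½ × 15.5294 × 13.2 = $102.49.

$102.49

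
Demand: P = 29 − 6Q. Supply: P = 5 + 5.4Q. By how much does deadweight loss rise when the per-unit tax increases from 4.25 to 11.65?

5.16

Competitive equilibrium: 29 − 6Q = 5 + 5.4Q → Q* = 2.1053, P* = 16.3684.
For a per-unit tax t: ΔQ = t/11.4, so DWL = ½·t·(t/11.4) = t²/22.8.
At t = 4.25: DWL = 0.792. At t = 11.65: DWL = 5.953.
Increase = 5.953 − 0.792 = 5.16.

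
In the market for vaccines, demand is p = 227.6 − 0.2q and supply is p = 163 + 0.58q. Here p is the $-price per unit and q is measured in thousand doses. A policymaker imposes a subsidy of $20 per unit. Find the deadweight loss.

Competitive equilibrium: 227.6 − 0.2q = 163 + 0.58q → q* = 82.8205, p* = 211.0359.
The subsidy lowers effective supply by 20: p = 143 + 0.58q.
New quantity: 227.6 − 0.2q = 143 + 0.58q → q' = 108.4615.
Overproduction Δq = 108.4615 − 82.8205 = 25.641; wedge = subsidy = 20.
Welfare loss = ½ × 25.641 × 20 = $256.41 thousand.

$256.41 thousand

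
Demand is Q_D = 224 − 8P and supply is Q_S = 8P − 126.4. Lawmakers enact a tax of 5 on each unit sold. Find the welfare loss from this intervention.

50

In inverse form: demand P = 28 − 0.125Q, supply P = 15.8 + 0.125Q.
Competitive equilibrium: 28 − 0.125Q = 15.8 + 0.125Q → Q* = 48.8, P* = 21.9.
With the tax, the buyer price exceeds the seller price by 5: (28 − 0.125Q) − (15.8 + 0.125Q) = 5 → Q' = 28.8.
ΔQ = 48.8 − 28.8 = 20; the wedge equals the tax, 5.
DWL = ½ × 20 × 5 = 50.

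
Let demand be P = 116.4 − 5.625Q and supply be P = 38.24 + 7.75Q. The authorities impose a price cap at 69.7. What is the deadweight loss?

21.29

Competitive equilibrium: 116.4 − 5.625Q = 38.24 + 7.75Q → Q* = 5.8437, P* = 83.529.
At the ceiling P = 69.7, quantity supplied = (69.7 − 38.24)/7.75 = 4.0594.
Willingness to pay at Q' = 4.0594: 116.4 − 5.625·4.0594 = 93.5659.
ΔQ = 5.8437 − 4.0594 = 1.7843; wedge = 93.5659 − 69.7 = 23.8659.
Deadweight loss = ½ × 1.7843 × 23.8659 = 21.29.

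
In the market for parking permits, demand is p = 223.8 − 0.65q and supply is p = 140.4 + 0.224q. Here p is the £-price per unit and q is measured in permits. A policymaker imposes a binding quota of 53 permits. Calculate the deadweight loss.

£786.49

Competitive equilibrium: 223.8 − 0.65q = 140.4 + 0.224q → q* = 95.4233, p* = 161.7748.
At q = 53: demand price = 223.8 − 0.65·53 = 189.35; supply price = 140.4 + 0.224·53 = 152.272.
Δq = 95.4233 − 53 = 42.4233; wedge = 189.35 − 152.272 = 37.078.
Deadweight loss = ½ × 42.4233 × 37.078 = £786.49.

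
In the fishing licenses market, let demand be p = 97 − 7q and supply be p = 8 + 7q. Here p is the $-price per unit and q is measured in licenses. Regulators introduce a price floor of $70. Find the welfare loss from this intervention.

Competitive equilibrium: 97 − 7q = 8 + 7q → q* = 6.3571, p* = 52.5.
At the floor p = 70, quantity demanded = (97 − 70)/7 = 3.8571.
Sellers' marginal cost at q' = 3.8571: 8 + 7·3.8571 = 34.9997.
Δq = 6.3571 − 3.8571 = 2.5; wedge = 70 − 34.9997 = 35.0003.
DWL = ½ × 2.5 × 35.0003 = $43.75.

$43.75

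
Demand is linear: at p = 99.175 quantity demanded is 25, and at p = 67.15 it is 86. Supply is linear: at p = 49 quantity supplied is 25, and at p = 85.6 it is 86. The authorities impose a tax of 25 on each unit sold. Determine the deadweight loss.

Demand slope = (67.15 − 99.175)/(86 − 25) = −0.525, so p = 112.3 − 0.525q.
Supply slope = (85.6 − 49)/(86 − 25) = 0.6, so p = 34 + 0.6q.
Competitive equilibrium: 112.3 − 0.525q = 34 + 0.6q → q* = 69.6, p* = 75.76.
With the tax, the buyer price exceeds the seller price by 25: (112.3 − 0.525q) − (34 + 0.6q) = 25 → q' = 47.3778.
Δq = 69.6 − 47.3778 = 22.2222; the wedge equals the tax, 25.
The triangle = ½ × 22.2222 × 25 = 277.78.

277.78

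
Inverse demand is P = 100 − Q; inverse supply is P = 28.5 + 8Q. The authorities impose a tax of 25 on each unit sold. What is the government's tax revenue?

129.17

Competitive equilibrium: 100 − Q = 28.5 + 8Q → Q* = 7.9444, P* = 92.0556.
With the tax, the buyer price exceeds the seller price by 25: (100 − Q) − (28.5 + 8Q) = 25 → Q' = 5.1667.
Tax revenue = 25 × 5.1667 = 129.17.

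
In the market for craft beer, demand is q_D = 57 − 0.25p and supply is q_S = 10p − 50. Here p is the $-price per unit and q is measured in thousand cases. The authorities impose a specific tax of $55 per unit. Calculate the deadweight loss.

In inverse form: demand p = 228 − 4q, supply p = 5 + 0.1q.
Competitive equilibrium: 228 − 4q = 5 + 0.1q → q* = 54.3902, p* = 10.439.
With the tax, the buyer price exceeds the seller price by 55: (228 − 4q) − (5 + 0.1q) = 55 → q' = 40.9756.
Δq = 54.3902 − 40.9756 = 13.4146; the wedge equals the tax, 55.
The triangle = ½ × 13.4146 × 55 = $368.90 thousand.

$368.90 thousand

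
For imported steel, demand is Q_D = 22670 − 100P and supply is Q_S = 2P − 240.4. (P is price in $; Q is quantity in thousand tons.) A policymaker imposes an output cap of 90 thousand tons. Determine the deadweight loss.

In inverse form: demand P = 226.7 − 0.01Q, supply P = 120.2 + 0.5Q.
Competitive equilibrium: 226.7 − 0.01Q = 120.2 + 0.5Q → Q* = 208.8235, P* = 224.6118.
At Q = 90: demand price = 226.7 − 0.01·90 = 225.8; supply price = 120.2 + 0.5·90 = 165.2.
ΔQ = 208.8235 − 90 = 118.8235; wedge = 225.8 − 165.2 = 60.6.
DWL = ½ × 118.8235 × 60.6 = $3600.35 thousand.

$3600.35 thousand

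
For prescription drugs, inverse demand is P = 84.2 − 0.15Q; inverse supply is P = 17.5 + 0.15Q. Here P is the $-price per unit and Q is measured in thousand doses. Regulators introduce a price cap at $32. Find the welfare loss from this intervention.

Competitive equilibrium: 84.2 − 0.15Q = 17.5 + 0.15Q → Q* = 222.3333, P* = 50.85.
At the ceiling P = 32, quantity supplied = (32 − 17.5)/0.15 = 96.6667.
Willingness to pay at Q' = 96.6667: 84.2 − 0.15·96.6667 = 69.7.
ΔQ = 222.3333 − 96.6667 = 125.6666; wedge = 69.7 − 32 = 37.7.
Deadweight loss = ½ × 125.6666 × 37.7 = $2368.82 thousand.

$2368.82 thousand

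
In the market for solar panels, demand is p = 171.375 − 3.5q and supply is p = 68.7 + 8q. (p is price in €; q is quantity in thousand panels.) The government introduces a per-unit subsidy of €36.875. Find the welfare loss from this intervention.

€59.12 thousand

Competitive equilibrium: 171.375 − 3.5q = 68.7 + 8q → q* = 8.9283, p* = 140.1261.
The subsidy lowers effective supply by 36.875: p = 31.825 + 8q.
New quantity: 171.375 − 3.5q = 31.825 + 8q → q' = 12.1348.
Overproduction Δq = 12.1348 − 8.9283 = 3.2065; wedge = subsidy = 36.875.
Deadweight loss = ½ × 3.2065 × 36.875 = €59.12 thousand.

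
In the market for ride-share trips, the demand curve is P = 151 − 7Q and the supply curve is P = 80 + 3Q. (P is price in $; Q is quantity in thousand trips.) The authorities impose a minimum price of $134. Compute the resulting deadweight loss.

$109.11 thousand

Competitive equilibrium: 151 − 7Q = 80 + 3Q → Q* = 7.1, P* = 101.3.
At the floor P = 134, quantity demanded = (151 − 134)/7 = 2.4286.
Sellers' marginal cost at Q' = 2.4286: 80 + 3·2.4286 = 87.2858.
ΔQ = 7.1 − 2.4286 = 4.6714; wedge = 134 − 87.2858 = 46.7142.
The triangle = ½ × 4.6714 × 46.7142 = $109.11 thousand.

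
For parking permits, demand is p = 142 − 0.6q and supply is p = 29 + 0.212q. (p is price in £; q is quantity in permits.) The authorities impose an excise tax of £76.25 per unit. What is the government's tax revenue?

£3450.97

Competitive equilibrium: 142 − 0.6q = 29 + 0.212q → q* = 139.1626, p* = 58.5025.
With the tax, the buyer price exceeds the seller price by 76.25: (142 − 0.6q) − (29 + 0.212q) = 76.25 → q' = 45.2586.
Tax revenue = 76.25 × 45.2586 = £3450.97.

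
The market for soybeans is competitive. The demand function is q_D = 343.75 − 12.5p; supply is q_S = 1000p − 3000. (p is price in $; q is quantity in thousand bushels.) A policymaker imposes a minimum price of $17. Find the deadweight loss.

In inverse form: demand p = 27.5 − 0.08q, supply p = 3 + 0.001q.
Competitive equilibrium: 27.5 − 0.08q = 3 + 0.001q → q* = 302.46914, p* = 3.30247.
At the floor p = 17, quantity demanded = (27.5 − 17)/0.08 = 131.25.
Sellers' marginal cost at q' = 131.25: 3 + 0.001·131.25 = 3.13125.
Δq = 302.46914 − 131.25 = 171.21914; wedge = 17 − 3.13125 = 13.86875.
DWL = ½ × 171.21914 × 13.86875 = $1187.30 thousand.

$1187.30 thousand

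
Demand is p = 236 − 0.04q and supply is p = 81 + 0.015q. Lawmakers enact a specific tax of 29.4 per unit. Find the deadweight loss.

Competitive equilibrium: 236 − 0.04q = 81 + 0.015q → q* = 2818.1818, p* = 123.2727.
With the tax, the buyer price exceeds the seller price by 29.4: (236 − 0.04q) − (81 + 0.015q) = 29.4 → q' = 2283.6364.
Δq = 2818.1818 − 2283.6364 = 534.5454; the wedge equals the tax, 29.4.
Deadweight loss = ½ × 534.5454 × 29.4 = 7857.82.

7857.82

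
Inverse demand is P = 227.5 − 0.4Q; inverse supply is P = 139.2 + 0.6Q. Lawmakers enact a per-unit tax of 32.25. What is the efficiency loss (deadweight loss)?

Competitive equilibrium: 227.5 − 0.4Q = 139.2 + 0.6Q → Q* = 88.3, P* = 192.18.
With the tax, the buyer price exceeds the seller price by 32.25: (227.5 − 0.4Q) − (139.2 + 0.6Q) = 32.25 → Q' = 56.05.
ΔQ = 88.3 − 56.05 = 32.25; the wedge equals the tax, 32.25.
DWL = ½ × 32.25 × 32.25 = 520.03.

520.03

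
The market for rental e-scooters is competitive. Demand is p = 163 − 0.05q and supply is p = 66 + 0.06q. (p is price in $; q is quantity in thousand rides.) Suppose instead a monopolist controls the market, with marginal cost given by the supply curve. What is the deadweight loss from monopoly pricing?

$4176.58 thousand

Competitive equilibrium: 163 − 0.05q = 66 + 0.06q → q* = 881.8182, p* = 118.9091.
Marginal revenue: MR = 163 − 0.1q. Set MR = MC: 163 − 0.1q = 66 + 0.06q → q_m = 606.25.
Price p_m = 163 − 0.05·606.25 = 132.6875; MC(q_m) = 66 + 0.06·606.25 = 102.375.
Competitive q* = 881.8182, so Δq = 275.5682; wedge = 132.6875 − 102.375 = 30.3125.
Welfare loss = ½ × 275.5682 × 30.3125 = $4176.58 thousand.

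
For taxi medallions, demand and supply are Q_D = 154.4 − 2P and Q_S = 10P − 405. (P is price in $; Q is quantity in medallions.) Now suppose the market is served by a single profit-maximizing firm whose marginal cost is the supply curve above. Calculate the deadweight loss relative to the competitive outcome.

In inverse form: demand P = 77.2 − 0.5Q, supply P = 40.5 + 0.1Q.
Competitive equilibrium: 77.2 − 0.5Q = 40.5 + 0.1Q → Q* = 61.1667, P* = 46.6167.
Marginal revenue: MR = 77.2 − Q. Set MR = MC: 77.2 − Q = 40.5 + 0.1Q → Q_m = 33.3636.
Price P_m = 77.2 − 0.5·33.3636 = 60.5182; MC(Q_m) = 40.5 + 0.1·33.3636 = 43.8364.
Competitive Q* = 61.1667, so ΔQ = 27.8031; wedge = 60.5182 − 43.8364 = 16.6818.
The triangle = ½ × 27.8031 × 16.6818 = $231.90.

$231.90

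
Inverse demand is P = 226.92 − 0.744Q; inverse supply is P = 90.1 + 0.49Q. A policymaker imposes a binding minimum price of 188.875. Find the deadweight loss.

2201.95

Competitive equilibrium: 226.92 − 0.744Q = 90.1 + 0.49Q → Q* = 110.8752, P* = 144.4288.
At the floor P = 188.875, quantity demanded = (226.92 − 188.875)/0.744 = 51.1358.
Sellers' marginal cost at Q' = 51.1358: 90.1 + 0.49·51.1358 = 115.1565.
ΔQ = 110.8752 − 51.1358 = 59.7394; wedge = 188.875 − 115.1565 = 73.7185.
Welfare loss = ½ × 59.7394 × 73.7185 = 2201.95.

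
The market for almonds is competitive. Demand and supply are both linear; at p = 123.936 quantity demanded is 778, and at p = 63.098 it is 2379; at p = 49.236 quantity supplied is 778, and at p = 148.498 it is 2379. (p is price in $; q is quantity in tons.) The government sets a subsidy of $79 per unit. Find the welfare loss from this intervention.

Demand slope = (63.098 − 123.936)/(2379 − 778) = −0.038, so p = 153.5 − 0.038q.
Supply slope = (148.498 − 49.236)/(2379 − 778) = 0.062, so p = 1 + 0.062q.
Competitive equilibrium: 153.5 − 0.038q = 1 + 0.062q → q* = 1525, p* = 95.55.
The subsidy lowers effective supply by 79: p = 0.062q − 78.
New quantity: 153.5 − 0.038q = 0.062q − 78 → q' = 2315.
Overproduction Δq = 2315 − 1525 = 790; wedge = subsidy = 79.
DWL = ½ × 790 × 79 = $31205.

$31205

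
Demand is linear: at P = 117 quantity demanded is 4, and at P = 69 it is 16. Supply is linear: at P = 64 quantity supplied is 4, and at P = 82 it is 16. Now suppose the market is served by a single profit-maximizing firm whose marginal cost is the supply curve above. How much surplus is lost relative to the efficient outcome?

90.66

Demand slope = (69 − 117)/(16 − 4) = −4, so P = 133 − 4Q.
Supply slope = (82 − 64)/(16 − 4) = 1.5, so P = 58 + 1.5Q.
Competitive equilibrium: 133 − 4Q = 58 + 1.5Q → Q* = 13.6364, P* = 78.4545.
Marginal revenue: MR = 133 − 8Q. Set MR = MC: 133 − 8Q = 58 + 1.5Q → Q_m = 7.8947.
Price P_m = 133 − 4·7.8947 = 101.4212; MC(Q_m) = 58 + 1.5·7.8947 = 69.8421.
Competitive Q* = 13.6364, so ΔQ = 5.7417; wedge = 101.4212 − 69.8421 = 31.5791.
The triangle = ½ × 5.7417 × 31.5791 = 90.66.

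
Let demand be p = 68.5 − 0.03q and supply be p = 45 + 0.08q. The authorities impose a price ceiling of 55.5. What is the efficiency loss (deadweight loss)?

Competitive equilibrium: 68.5 − 0.03q = 45 + 0.08q → q* = 213.6364, p* = 62.0909.
At the ceiling p = 55.5, quantity supplied = (55.5 − 45)/0.08 = 131.25.
Willingness to pay at q' = 131.25: 68.5 − 0.03·131.25 = 64.5625.
Δq = 213.6364 − 131.25 = 82.3864; wedge = 64.5625 − 55.5 = 9.0625.
Welfare loss = ½ × 82.3864 × 9.0625 = 373.31.

373.31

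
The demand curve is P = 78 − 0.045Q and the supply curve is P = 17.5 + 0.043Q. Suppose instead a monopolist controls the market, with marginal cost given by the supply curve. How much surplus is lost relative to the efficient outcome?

2380.78

Competitive equilibrium: 78 − 0.045Q = 17.5 + 0.043Q → Q* = 687.5, P* = 47.0625.
Marginal revenue: MR = 78 − 0.09Q. Set MR = MC: 78 − 0.09Q = 17.5 + 0.043Q → Q_m = 454.88722.
Price P_m = 78 − 0.045·454.88722 = 57.53008; MC(Q_m) = 17.5 + 0.043·454.88722 = 37.06015.
Competitive Q* = 687.5, so ΔQ = 232.61278; wedge = 57.53008 − 37.06015 = 20.46993.
Deadweight loss = ½ × 232.61278 × 20.46993 = 2380.78.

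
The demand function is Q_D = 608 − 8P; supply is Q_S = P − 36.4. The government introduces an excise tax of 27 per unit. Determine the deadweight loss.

324

In inverse form: demand P = 76 − 0.125Q, supply P = 36.4 + Q.
Competitive equilibrium: 76 − 0.125Q = 36.4 + Q → Q* = 35.2, P* = 71.6.
With the tax, the buyer price exceeds the seller price by 27: (76 − 0.125Q) − (36.4 + Q) = 27 → Q' = 11.2.
ΔQ = 35.2 − 11.2 = 24; the wedge equals the tax, 27.
Deadweight loss = ½ × 24 × 27 = 324.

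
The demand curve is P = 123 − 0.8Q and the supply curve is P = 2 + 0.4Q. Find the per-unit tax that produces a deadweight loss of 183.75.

Competitive equilibrium: 123 − 0.8Q = 2 + 0.4Q → Q* = 100.8333, P* = 42.3333.
A tax t gives ΔQ = t/1.2 and wedge t, so DWL = t²/2.4.
t²/2.4 = 183.75 → t² = 441 → t = 21.

21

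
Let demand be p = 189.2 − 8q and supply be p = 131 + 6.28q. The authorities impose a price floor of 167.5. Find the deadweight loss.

Competitive equilibrium: 189.2 − 8q = 131 + 6.28q → q* = 4.0756, p* = 156.595.
At the floor p = 167.5, quantity demanded = (189.2 − 167.5)/8 = 2.7125.
Sellers' marginal cost at q' = 2.7125: 131 + 6.28·2.7125 = 148.0345.
Δq = 4.0756 − 2.7125 = 1.3631; wedge = 167.5 − 148.0345 = 19.4655.
Deadweight loss = ½ × 1.3631 × 19.4655 = 13.27.

13.27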